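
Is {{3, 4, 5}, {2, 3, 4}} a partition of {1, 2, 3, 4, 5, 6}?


A partition requires: (1) non-empty parts, (2) pairwise disjoint, (3) union = U
Parts: {3, 4, 5}, {2, 3, 4}
Union of parts: {2, 3, 4, 5}
U = {1, 2, 3, 4, 5, 6}
All non-empty? True
Pairwise disjoint? False
Covers U? False

No, not a valid partition


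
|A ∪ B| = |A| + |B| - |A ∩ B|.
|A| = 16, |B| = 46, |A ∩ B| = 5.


|A ∪ B| = |A| + |B| - |A ∩ B|
= 16 + 46 - 5
= 57

|A ∪ B| = 57


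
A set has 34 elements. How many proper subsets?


Total subsets = 2^n = 2^34 = 17179869184
Proper subsets exclude the set itself: 2^n - 1
= 17179869184 - 1
= 17179869183

Number of proper subsets = 17179869183


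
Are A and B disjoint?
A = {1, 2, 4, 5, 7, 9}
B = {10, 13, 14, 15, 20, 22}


Disjoint means A ∩ B = ∅.
A ∩ B = ∅
A ∩ B = ∅, so A and B are disjoint.

Yes, A and B are disjoint


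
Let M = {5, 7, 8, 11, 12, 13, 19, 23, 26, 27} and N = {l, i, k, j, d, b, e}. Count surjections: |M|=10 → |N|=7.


n = |M| = 10, k = |N| = 7. Surjections via inclusion-exclusion:
S(n,k) = Σ(-1)^i × C(k,i) × (k-i)^n, i=0 to k
i=0: (-1)^0×C(7,0)×7^10 = 282475249
i=1: (-1)^1×C(7,1)×6^10 = -423263232
i=2: (-1)^2×C(7,2)×5^10 = 205078125
i=3: (-1)^3×C(7,3)×4^10 = -36700160
i=4: (-1)^4×C(7,4)×3^10 = 2066715
i=5: (-1)^5×C(7,5)×2^10 = -21504
i=6: (-1)^6×C(7,6)×1^10 = 7
i=7: (-1)^7×C(7,7)×0^10 = 0
Total = 29635200

Number of surjections = 29635200


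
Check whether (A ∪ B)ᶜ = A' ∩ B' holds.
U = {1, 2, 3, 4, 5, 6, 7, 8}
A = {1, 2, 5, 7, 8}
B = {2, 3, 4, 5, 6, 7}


LHS: A ∪ B = {1, 2, 3, 4, 5, 6, 7, 8}
(A ∪ B)' = U \ (A ∪ B) = ∅
A' = {3, 4, 6}, B' = {1, 8}
Claimed RHS: A' ∩ B' = ∅
Identity is VALID: LHS = RHS = ∅ ✓

Identity is valid. (A ∪ B)' = A' ∩ B' = ∅


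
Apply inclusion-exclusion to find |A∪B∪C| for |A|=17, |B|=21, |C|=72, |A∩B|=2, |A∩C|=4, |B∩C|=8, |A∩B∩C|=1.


|A∪B∪C| = |A|+|B|+|C| - |A∩B|-|A∩C|-|B∩C| + |A∩B∩C|
= 17+21+72 - 2-4-8 + 1
= 110 - 14 + 1
= 97

|A ∪ B ∪ C| = 97


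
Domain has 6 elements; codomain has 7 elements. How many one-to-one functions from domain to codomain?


An injection sends each of |A| = 6 inputs to a distinct output in B.
# injections = |B|·(|B|-1)·…·(|B|-|A|+1) = 7! / (7 - 6)!
= 7 × 6 × 5 × 4 × 3 × 2
= 5040

Number of injections = 5040


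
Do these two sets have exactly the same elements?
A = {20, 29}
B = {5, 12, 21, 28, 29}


Two sets are equal iff they have exactly the same elements.
A = {20, 29}
B = {5, 12, 21, 28, 29}
Differences: {5, 12, 20, 21, 28}
A ≠ B

No, A ≠ B


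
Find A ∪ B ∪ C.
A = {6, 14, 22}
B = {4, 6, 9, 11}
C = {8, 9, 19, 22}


A ∪ B = {4, 6, 9, 11, 14, 22}
(A ∪ B) ∪ C = {4, 6, 8, 9, 11, 14, 19, 22}

A ∪ B ∪ C = {4, 6, 8, 9, 11, 14, 19, 22}


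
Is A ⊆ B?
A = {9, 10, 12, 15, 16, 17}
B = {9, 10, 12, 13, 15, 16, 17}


A ⊆ B means every element of A is in B.
All elements of A are in B.
So A ⊆ B.

Yes, A ⊆ B


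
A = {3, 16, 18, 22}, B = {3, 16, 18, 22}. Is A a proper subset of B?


A ⊂ B requires: A ⊆ B AND A ≠ B.
A ⊆ B? Yes
A = B? Yes
A = B, so A is not a PROPER subset.

No, A is not a proper subset of B


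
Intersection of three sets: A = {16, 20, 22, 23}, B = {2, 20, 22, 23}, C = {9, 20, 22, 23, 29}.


A ∩ B = {20, 22, 23}
(A ∩ B) ∩ C = {20, 22, 23}

A ∩ B ∩ C = {20, 22, 23}


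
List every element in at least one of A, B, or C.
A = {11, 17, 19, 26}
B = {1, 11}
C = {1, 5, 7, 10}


A ∪ B = {1, 11, 17, 19, 26}
(A ∪ B) ∪ C = {1, 5, 7, 10, 11, 17, 19, 26}

A ∪ B ∪ C = {1, 5, 7, 10, 11, 17, 19, 26}


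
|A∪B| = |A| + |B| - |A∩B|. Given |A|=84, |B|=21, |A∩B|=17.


|A ∪ B| = |A| + |B| - |A ∩ B|
= 84 + 21 - 17
= 88

|A ∪ B| = 88


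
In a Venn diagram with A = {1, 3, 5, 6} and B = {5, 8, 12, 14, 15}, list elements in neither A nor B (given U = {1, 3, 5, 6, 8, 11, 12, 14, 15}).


A = {1, 3, 5, 6}
B = {5, 8, 12, 14, 15}
Region: in neither A nor B (given U = {1, 3, 5, 6, 8, 11, 12, 14, 15})
Elements: {11}

Elements in neither A nor B (given U = {1, 3, 5, 6, 8, 11, 12, 14, 15}): {11}


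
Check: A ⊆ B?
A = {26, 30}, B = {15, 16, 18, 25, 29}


A ⊆ B means every element of A is in B.
Elements in A not in B: {26, 30}
So A ⊄ B.

No, A ⊄ B


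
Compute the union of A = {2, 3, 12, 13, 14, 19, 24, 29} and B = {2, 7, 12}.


A ∪ B = all elements in A or B (or both)
A = {2, 3, 12, 13, 14, 19, 24, 29}
B = {2, 7, 12}
A ∪ B = {2, 3, 7, 12, 13, 14, 19, 24, 29}

A ∪ B = {2, 3, 7, 12, 13, 14, 19, 24, 29}


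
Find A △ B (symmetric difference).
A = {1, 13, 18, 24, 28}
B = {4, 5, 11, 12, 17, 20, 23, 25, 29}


A △ B = (A \ B) ∪ (B \ A) = elements in exactly one of A or B
A \ B = {1, 13, 18, 24, 28}
B \ A = {4, 5, 11, 12, 17, 20, 23, 25, 29}
A △ B = {1, 4, 5, 11, 12, 13, 17, 18, 20, 23, 24, 25, 28, 29}

A △ B = {1, 4, 5, 11, 12, 13, 17, 18, 20, 23, 24, 25, 28, 29}


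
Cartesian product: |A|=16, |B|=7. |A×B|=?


|A × B| = |A| × |B|
= 16 × 7
= 112

|A × B| = 112


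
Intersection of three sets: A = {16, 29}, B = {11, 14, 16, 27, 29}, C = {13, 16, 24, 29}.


A ∩ B = {16, 29}
(A ∩ B) ∩ C = {16, 29}

A ∩ B ∩ C = {16, 29}


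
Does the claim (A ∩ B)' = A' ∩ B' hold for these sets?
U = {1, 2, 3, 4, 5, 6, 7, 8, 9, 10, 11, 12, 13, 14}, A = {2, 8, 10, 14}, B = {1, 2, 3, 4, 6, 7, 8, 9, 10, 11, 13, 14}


LHS: A ∩ B = {2, 8, 10, 14}
(A ∩ B)' = U \ (A ∩ B) = {1, 3, 4, 5, 6, 7, 9, 11, 12, 13}
A' = {1, 3, 4, 5, 6, 7, 9, 11, 12, 13}, B' = {5, 12}
Claimed RHS: A' ∩ B' = {5, 12}
Identity is INVALID: LHS = {1, 3, 4, 5, 6, 7, 9, 11, 12, 13} but the RHS claimed here equals {5, 12}. The correct form is (A ∩ B)' = A' ∪ B'.

Identity is invalid: (A ∩ B)' = {1, 3, 4, 5, 6, 7, 9, 11, 12, 13} but A' ∩ B' = {5, 12}. The correct De Morgan law is (A ∩ B)' = A' ∪ B'.


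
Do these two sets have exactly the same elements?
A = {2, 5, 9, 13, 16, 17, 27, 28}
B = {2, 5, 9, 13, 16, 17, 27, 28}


Two sets are equal iff they have exactly the same elements.
A = {2, 5, 9, 13, 16, 17, 27, 28}
B = {2, 5, 9, 13, 16, 17, 27, 28}
Same elements → A = B

Yes, A = B


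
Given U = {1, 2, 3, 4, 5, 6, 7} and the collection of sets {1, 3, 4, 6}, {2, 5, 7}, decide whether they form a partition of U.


A partition requires: (1) non-empty parts, (2) pairwise disjoint, (3) union = U
Parts: {1, 3, 4, 6}, {2, 5, 7}
Union of parts: {1, 2, 3, 4, 5, 6, 7}
U = {1, 2, 3, 4, 5, 6, 7}
All non-empty? True
Pairwise disjoint? True
Covers U? True

Yes, valid partition


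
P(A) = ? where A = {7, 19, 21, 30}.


|A| = 4, so |P(A)| = 2^4 = 16
Enumerate subsets by cardinality (0 to 4):
∅, {7}, {19}, {21}, {30}, {7, 19}, {7, 21}, {7, 30}, {19, 21}, {19, 30}, {21, 30}, {7, 19, 21}, {7, 19, 30}, {7, 21, 30}, {19, 21, 30}, {7, 19, 21, 30}

P(A) has 16 subsets: ∅, {7}, {19}, {21}, {30}, {7, 19}, {7, 21}, {7, 30}, {19, 21}, {19, 30}, {21, 30}, {7, 19, 21}, {7, 19, 30}, {7, 21, 30}, {19, 21, 30}, {7, 19, 21, 30}


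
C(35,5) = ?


C(n,k) = n! / (k!(n-k)!)
C(35,5) = 35! / (5!30!)
= 324632

C(35,5) = 324632


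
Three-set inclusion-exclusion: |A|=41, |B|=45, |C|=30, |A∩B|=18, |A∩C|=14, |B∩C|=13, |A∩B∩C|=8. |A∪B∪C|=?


|A∪B∪C| = |A|+|B|+|C| - |A∩B|-|A∩C|-|B∩C| + |A∩B∩C|
= 41+45+30 - 18-14-13 + 8
= 116 - 45 + 8
= 79

|A ∪ B ∪ C| = 79


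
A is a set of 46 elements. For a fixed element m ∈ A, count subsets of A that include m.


Subsets of A containing m correspond to subsets of A \ {m}, which has 45 elements.
Count = 2^(n-1) = 2^45
= 35184372088832

Number of subsets containing m = 35184372088832


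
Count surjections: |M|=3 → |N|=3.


n = |M| = 3, k = |N| = 3. Surjections via inclusion-exclusion:
S(n,k) = Σ(-1)^i × C(k,i) × (k-i)^n, i=0 to k
i=0: (-1)^0×C(3,0)×3^3 = 27
i=1: (-1)^1×C(3,1)×2^3 = -24
i=2: (-1)^2×C(3,2)×1^3 = 3
i=3: (-1)^3×C(3,3)×0^3 = 0
Total = 6

Number of surjections = 6


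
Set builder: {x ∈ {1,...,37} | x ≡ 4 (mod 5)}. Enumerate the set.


Checking each candidate:
Condition: x in {1,...,37} with x ≡ 4 (mod 5)
Result = {4, 9, 14, 19, 24, 29, 34}

{4, 9, 14, 19, 24, 29, 34}


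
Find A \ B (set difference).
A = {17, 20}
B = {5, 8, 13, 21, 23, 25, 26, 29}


A \ B = elements in A but not in B
A = {17, 20}
B = {5, 8, 13, 21, 23, 25, 26, 29}
Remove from A any elements in B
A \ B = {17, 20}

A \ B = {17, 20}


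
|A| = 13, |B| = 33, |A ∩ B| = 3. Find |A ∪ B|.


|A ∪ B| = |A| + |B| - |A ∩ B|
= 13 + 33 - 3
= 43

|A ∪ B| = 43


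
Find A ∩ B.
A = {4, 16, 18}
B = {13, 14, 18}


A ∩ B = elements in both A and B
A = {4, 16, 18}
B = {13, 14, 18}
A ∩ B = {18}

A ∩ B = {18}


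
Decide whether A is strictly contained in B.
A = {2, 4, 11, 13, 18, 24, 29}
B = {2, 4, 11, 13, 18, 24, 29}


A ⊂ B requires: A ⊆ B AND A ≠ B.
A ⊆ B? Yes
A = B? Yes
A = B, so A is not a PROPER subset.

No, A is not a proper subset of B


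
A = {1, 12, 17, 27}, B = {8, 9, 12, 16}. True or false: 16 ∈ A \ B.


A = {1, 12, 17, 27}, B = {8, 9, 12, 16}
A \ B = elements in A but not in B
A \ B = {1, 17, 27}
Checking if 16 ∈ A \ B
16 is not in A \ B → False

16 ∉ A \ B


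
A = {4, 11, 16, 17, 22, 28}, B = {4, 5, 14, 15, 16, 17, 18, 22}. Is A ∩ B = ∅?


Disjoint means A ∩ B = ∅.
A ∩ B = {4, 16, 17, 22}
A ∩ B ≠ ∅, so A and B are NOT disjoint.

No, A and B are not disjoint (A ∩ B = {4, 16, 17, 22})


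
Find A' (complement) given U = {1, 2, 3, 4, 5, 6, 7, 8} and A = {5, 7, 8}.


Aᶜ = U \ A = elements in U but not in A
U = {1, 2, 3, 4, 5, 6, 7, 8}
A = {5, 7, 8}
Aᶜ = {1, 2, 3, 4, 6}

Aᶜ = {1, 2, 3, 4, 6}


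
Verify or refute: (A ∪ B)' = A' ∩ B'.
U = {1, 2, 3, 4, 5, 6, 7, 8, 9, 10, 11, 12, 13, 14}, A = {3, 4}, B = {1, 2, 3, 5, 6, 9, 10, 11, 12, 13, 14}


LHS: A ∪ B = {1, 2, 3, 4, 5, 6, 9, 10, 11, 12, 13, 14}
(A ∪ B)' = U \ (A ∪ B) = {7, 8}
A' = {1, 2, 5, 6, 7, 8, 9, 10, 11, 12, 13, 14}, B' = {4, 7, 8}
Claimed RHS: A' ∩ B' = {7, 8}
Identity is VALID: LHS = RHS = {7, 8} ✓

Identity is valid. (A ∪ B)' = A' ∩ B' = {7, 8}


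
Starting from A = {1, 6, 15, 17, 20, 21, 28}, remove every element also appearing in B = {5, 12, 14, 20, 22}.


A \ B = elements in A but not in B
A = {1, 6, 15, 17, 20, 21, 28}
B = {5, 12, 14, 20, 22}
Remove from A any elements in B
A \ B = {1, 6, 15, 17, 21, 28}

A \ B = {1, 6, 15, 17, 21, 28}


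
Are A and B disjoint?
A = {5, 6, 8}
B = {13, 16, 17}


Disjoint means A ∩ B = ∅.
A ∩ B = ∅
A ∩ B = ∅, so A and B are disjoint.

Yes, A and B are disjoint


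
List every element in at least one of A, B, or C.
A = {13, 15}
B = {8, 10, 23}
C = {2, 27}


A ∪ B = {8, 10, 13, 15, 23}
(A ∪ B) ∪ C = {2, 8, 10, 13, 15, 23, 27}

A ∪ B ∪ C = {2, 8, 10, 13, 15, 23, 27}


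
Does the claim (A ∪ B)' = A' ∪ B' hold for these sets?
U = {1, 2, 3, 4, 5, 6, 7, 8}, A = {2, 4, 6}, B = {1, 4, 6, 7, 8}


LHS: A ∪ B = {1, 2, 4, 6, 7, 8}
(A ∪ B)' = U \ (A ∪ B) = {3, 5}
A' = {1, 3, 5, 7, 8}, B' = {2, 3, 5}
Claimed RHS: A' ∪ B' = {1, 2, 3, 5, 7, 8}
Identity is INVALID: LHS = {3, 5} but the RHS claimed here equals {1, 2, 3, 5, 7, 8}. The correct form is (A ∪ B)' = A' ∩ B'.

Identity is invalid: (A ∪ B)' = {3, 5} but A' ∪ B' = {1, 2, 3, 5, 7, 8}. The correct De Morgan law is (A ∪ B)' = A' ∩ B'.


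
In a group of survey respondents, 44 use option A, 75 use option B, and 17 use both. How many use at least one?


|A ∪ B| = |A| + |B| - |A ∩ B|
= 44 + 75 - 17
= 102

|A ∪ B| = 102


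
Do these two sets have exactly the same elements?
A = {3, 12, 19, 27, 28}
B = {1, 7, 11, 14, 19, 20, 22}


Two sets are equal iff they have exactly the same elements.
A = {3, 12, 19, 27, 28}
B = {1, 7, 11, 14, 19, 20, 22}
Differences: {1, 3, 7, 11, 12, 14, 20, 22, 27, 28}
A ≠ B

No, A ≠ B


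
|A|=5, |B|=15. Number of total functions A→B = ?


Each of |A| = 5 inputs maps to any of |B| = 15 outputs.
# functions = |B|^|A| = 15^5
= 759375

Number of functions = 759375


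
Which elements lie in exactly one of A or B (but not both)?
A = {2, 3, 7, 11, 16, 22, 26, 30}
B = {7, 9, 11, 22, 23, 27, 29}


A △ B = (A \ B) ∪ (B \ A) = elements in exactly one of A or B
A \ B = {2, 3, 16, 26, 30}
B \ A = {9, 23, 27, 29}
A △ B = {2, 3, 9, 16, 23, 26, 27, 29, 30}

A △ B = {2, 3, 9, 16, 23, 26, 27, 29, 30}


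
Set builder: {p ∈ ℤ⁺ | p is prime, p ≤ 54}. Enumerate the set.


Checking each candidate:
Condition: primes ≤ 54
Result = {2, 3, 5, 7, 11, 13, 17, 19, 23, 29, 31, 37, 41, 43, 47, 53}

{2, 3, 5, 7, 11, 13, 17, 19, 23, 29, 31, 37, 41, 43, 47, 53}


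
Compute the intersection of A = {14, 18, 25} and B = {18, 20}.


A ∩ B = elements in both A and B
A = {14, 18, 25}
B = {18, 20}
A ∩ B = {18}

A ∩ B = {18}


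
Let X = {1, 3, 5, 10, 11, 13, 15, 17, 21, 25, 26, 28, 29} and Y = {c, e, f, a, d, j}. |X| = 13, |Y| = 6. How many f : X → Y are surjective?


n = |X| = 13, k = |Y| = 6. Surjections via inclusion-exclusion:
S(n,k) = Σ(-1)^i × C(k,i) × (k-i)^n, i=0 to k
i=0: (-1)^0×C(6,0)×6^13 = 13060694016
i=1: (-1)^1×C(6,1)×5^13 = -7324218750
i=2: (-1)^2×C(6,2)×4^13 = 1006632960
i=3: (-1)^3×C(6,3)×3^13 = -31886460
i=4: (-1)^4×C(6,4)×2^13 = 122880
i=5: (-1)^5×C(6,5)×1^13 = -6
i=6: (-1)^6×C(6,6)×0^13 = 0
Total = 6711344640

Number of surjections = 6711344640


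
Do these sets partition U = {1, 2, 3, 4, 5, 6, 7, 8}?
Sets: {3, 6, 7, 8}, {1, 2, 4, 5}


A partition requires: (1) non-empty parts, (2) pairwise disjoint, (3) union = U
Parts: {3, 6, 7, 8}, {1, 2, 4, 5}
Union of parts: {1, 2, 3, 4, 5, 6, 7, 8}
U = {1, 2, 3, 4, 5, 6, 7, 8}
All non-empty? True
Pairwise disjoint? True
Covers U? True

Yes, valid partition


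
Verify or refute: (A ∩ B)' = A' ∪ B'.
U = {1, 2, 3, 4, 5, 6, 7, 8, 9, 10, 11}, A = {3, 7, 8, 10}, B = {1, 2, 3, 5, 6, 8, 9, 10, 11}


LHS: A ∩ B = {3, 8, 10}
(A ∩ B)' = U \ (A ∩ B) = {1, 2, 4, 5, 6, 7, 9, 11}
A' = {1, 2, 4, 5, 6, 9, 11}, B' = {4, 7}
Claimed RHS: A' ∪ B' = {1, 2, 4, 5, 6, 7, 9, 11}
Identity is VALID: LHS = RHS = {1, 2, 4, 5, 6, 7, 9, 11} ✓

Identity is valid. (A ∩ B)' = A' ∪ B' = {1, 2, 4, 5, 6, 7, 9, 11}


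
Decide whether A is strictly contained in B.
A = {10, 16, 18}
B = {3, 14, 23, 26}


A ⊂ B requires: A ⊆ B AND A ≠ B.
A ⊆ B? No
A ⊄ B, so A is not a proper subset.

No, A is not a proper subset of B


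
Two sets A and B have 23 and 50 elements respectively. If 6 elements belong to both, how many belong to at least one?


|A ∪ B| = |A| + |B| - |A ∩ B|
= 23 + 50 - 6
= 67

|A ∪ B| = 67


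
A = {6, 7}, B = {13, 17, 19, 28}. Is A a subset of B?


A ⊆ B means every element of A is in B.
Elements in A not in B: {6, 7}
So A ⊄ B.

No, A ⊄ B


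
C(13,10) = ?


C(n,k) = n! / (k!(n-k)!)
C(13,10) = 13! / (10!3!)
= 286

C(13,10) = 286


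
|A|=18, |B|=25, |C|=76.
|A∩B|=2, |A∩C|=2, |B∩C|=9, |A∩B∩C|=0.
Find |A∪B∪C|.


|A∪B∪C| = |A|+|B|+|C| - |A∩B|-|A∩C|-|B∩C| + |A∩B∩C|
= 18+25+76 - 2-2-9 + 0
= 119 - 13 + 0
= 106

|A ∪ B ∪ C| = 106


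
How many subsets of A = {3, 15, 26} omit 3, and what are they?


A subset of A that omits 3 is a subset of A \ {3}, so there are 2^(n-1) = 2^2 = 4 of them.
Subsets excluding 3: ∅, {15}, {26}, {15, 26}

Subsets excluding 3 (4 total): ∅, {15}, {26}, {15, 26}


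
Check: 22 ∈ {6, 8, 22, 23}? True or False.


A = {6, 8, 22, 23}
Checking if 22 is in A
22 is in A → True

22 ∈ A


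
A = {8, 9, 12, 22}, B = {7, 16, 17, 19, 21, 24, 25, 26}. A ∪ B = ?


A ∪ B = all elements in A or B (or both)
A = {8, 9, 12, 22}
B = {7, 16, 17, 19, 21, 24, 25, 26}
A ∪ B = {7, 8, 9, 12, 16, 17, 19, 21, 22, 24, 25, 26}

A ∪ B = {7, 8, 9, 12, 16, 17, 19, 21, 22, 24, 25, 26}


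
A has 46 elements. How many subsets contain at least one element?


Total subsets = 2^n = 2^46 = 70368744177664
Non-empty subsets exclude the empty set: 2^n - 1
= 70368744177664 - 1
= 70368744177663

Number of non-empty subsets = 70368744177663


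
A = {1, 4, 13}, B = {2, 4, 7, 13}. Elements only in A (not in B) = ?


A = {1, 4, 13}
B = {2, 4, 7, 13}
Region: only in A (not in B)
Elements: {1}

Elements only in A (not in B): {1}


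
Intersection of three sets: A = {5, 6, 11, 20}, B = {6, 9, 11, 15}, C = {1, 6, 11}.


A ∩ B = {6, 11}
(A ∩ B) ∩ C = {6, 11}

A ∩ B ∩ C = {6, 11}


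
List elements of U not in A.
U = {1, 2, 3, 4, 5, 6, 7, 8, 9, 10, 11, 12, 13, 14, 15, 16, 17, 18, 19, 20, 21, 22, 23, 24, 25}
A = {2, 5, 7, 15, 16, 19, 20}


Aᶜ = U \ A = elements in U but not in A
U = {1, 2, 3, 4, 5, 6, 7, 8, 9, 10, 11, 12, 13, 14, 15, 16, 17, 18, 19, 20, 21, 22, 23, 24, 25}
A = {2, 5, 7, 15, 16, 19, 20}
Aᶜ = {1, 3, 4, 6, 8, 9, 10, 11, 12, 13, 14, 17, 18, 21, 22, 23, 24, 25}

Aᶜ = {1, 3, 4, 6, 8, 9, 10, 11, 12, 13, 14, 17, 18, 21, 22, 23, 24, 25}


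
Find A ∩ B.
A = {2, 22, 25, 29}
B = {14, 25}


A ∩ B = elements in both A and B
A = {2, 22, 25, 29}
B = {14, 25}
A ∩ B = {25}

A ∩ B = {25}


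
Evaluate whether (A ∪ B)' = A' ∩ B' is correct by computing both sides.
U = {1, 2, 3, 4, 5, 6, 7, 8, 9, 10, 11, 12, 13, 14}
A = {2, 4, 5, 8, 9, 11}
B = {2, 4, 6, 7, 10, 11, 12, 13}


LHS: A ∪ B = {2, 4, 5, 6, 7, 8, 9, 10, 11, 12, 13}
(A ∪ B)' = U \ (A ∪ B) = {1, 3, 14}
A' = {1, 3, 6, 7, 10, 12, 13, 14}, B' = {1, 3, 5, 8, 9, 14}
Claimed RHS: A' ∩ B' = {1, 3, 14}
Identity is VALID: LHS = RHS = {1, 3, 14} ✓

Identity is valid. (A ∪ B)' = A' ∩ B' = {1, 3, 14}


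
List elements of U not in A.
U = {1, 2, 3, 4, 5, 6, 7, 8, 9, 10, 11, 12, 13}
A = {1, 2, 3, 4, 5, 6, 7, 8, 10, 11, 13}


Aᶜ = U \ A = elements in U but not in A
U = {1, 2, 3, 4, 5, 6, 7, 8, 9, 10, 11, 12, 13}
A = {1, 2, 3, 4, 5, 6, 7, 8, 10, 11, 13}
Aᶜ = {9, 12}

Aᶜ = {9, 12}


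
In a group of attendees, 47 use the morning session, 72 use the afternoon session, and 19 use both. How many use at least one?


|A ∪ B| = |A| + |B| - |A ∩ B|
= 47 + 72 - 19
= 100

|A ∪ B| = 100


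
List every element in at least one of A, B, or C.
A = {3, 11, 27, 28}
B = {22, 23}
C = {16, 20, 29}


A ∪ B = {3, 11, 22, 23, 27, 28}
(A ∪ B) ∪ C = {3, 11, 16, 20, 22, 23, 27, 28, 29}

A ∪ B ∪ C = {3, 11, 16, 20, 22, 23, 27, 28, 29}


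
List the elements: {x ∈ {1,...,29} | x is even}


Checking each candidate:
Condition: even numbers in {1,...,29}
Result = {2, 4, 6, 8, 10, 12, 14, 16, 18, 20, 22, 24, 26, 28}

{2, 4, 6, 8, 10, 12, 14, 16, 18, 20, 22, 24, 26, 28}


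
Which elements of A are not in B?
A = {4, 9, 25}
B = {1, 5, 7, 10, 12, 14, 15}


A \ B = elements in A but not in B
A = {4, 9, 25}
B = {1, 5, 7, 10, 12, 14, 15}
Remove from A any elements in B
A \ B = {4, 9, 25}

A \ B = {4, 9, 25}


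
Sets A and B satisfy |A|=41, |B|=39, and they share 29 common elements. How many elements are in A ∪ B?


|A ∪ B| = |A| + |B| - |A ∩ B|
= 41 + 39 - 29
= 51

|A ∪ B| = 51


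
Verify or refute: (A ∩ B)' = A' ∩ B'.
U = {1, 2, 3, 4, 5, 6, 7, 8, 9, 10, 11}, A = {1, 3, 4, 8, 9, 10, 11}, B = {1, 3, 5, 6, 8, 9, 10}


LHS: A ∩ B = {1, 3, 8, 9, 10}
(A ∩ B)' = U \ (A ∩ B) = {2, 4, 5, 6, 7, 11}
A' = {2, 5, 6, 7}, B' = {2, 4, 7, 11}
Claimed RHS: A' ∩ B' = {2, 7}
Identity is INVALID: LHS = {2, 4, 5, 6, 7, 11} but the RHS claimed here equals {2, 7}. The correct form is (A ∩ B)' = A' ∪ B'.

Identity is invalid: (A ∩ B)' = {2, 4, 5, 6, 7, 11} but A' ∩ B' = {2, 7}. The correct De Morgan law is (A ∩ B)' = A' ∪ B'.


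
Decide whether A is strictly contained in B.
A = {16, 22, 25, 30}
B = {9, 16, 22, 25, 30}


A ⊂ B requires: A ⊆ B AND A ≠ B.
A ⊆ B? Yes
A = B? No
A ⊂ B: Yes (A is a proper subset of B)

Yes, A ⊂ B


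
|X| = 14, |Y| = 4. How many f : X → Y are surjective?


n = |X| = 14, k = |Y| = 4. Surjections via inclusion-exclusion:
S(n,k) = Σ(-1)^i × C(k,i) × (k-i)^n, i=0 to k
i=0: (-1)^0×C(4,0)×4^14 = 268435456
i=1: (-1)^1×C(4,1)×3^14 = -19131876
i=2: (-1)^2×C(4,2)×2^14 = 98304
i=3: (-1)^3×C(4,3)×1^14 = -4
i=4: (-1)^4×C(4,4)×0^14 = 0
Total = 249401880

Number of surjections = 249401880


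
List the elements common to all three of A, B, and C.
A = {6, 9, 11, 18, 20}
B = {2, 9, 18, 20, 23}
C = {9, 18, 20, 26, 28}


A ∩ B = {9, 18, 20}
(A ∩ B) ∩ C = {9, 18, 20}

A ∩ B ∩ C = {9, 18, 20}


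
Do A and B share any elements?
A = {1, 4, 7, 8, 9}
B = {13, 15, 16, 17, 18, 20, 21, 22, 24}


Disjoint means A ∩ B = ∅.
A ∩ B = ∅
A ∩ B = ∅, so A and B are disjoint.

No — A and B share no elements (A ∩ B = ∅), so they are disjoint


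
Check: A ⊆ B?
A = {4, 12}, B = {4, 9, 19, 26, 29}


A ⊆ B means every element of A is in B.
Elements in A not in B: {12}
So A ⊄ B.

No, A ⊄ B


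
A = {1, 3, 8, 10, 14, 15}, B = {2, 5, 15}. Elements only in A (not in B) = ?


A = {1, 3, 8, 10, 14, 15}
B = {2, 5, 15}
Region: only in A (not in B)
Elements: {1, 3, 8, 10, 14}

Elements only in A (not in B): {1, 3, 8, 10, 14}


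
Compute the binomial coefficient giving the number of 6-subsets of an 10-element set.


C(n,k) = n! / (k!(n-k)!)
C(10,6) = 10! / (6!4!)
= 210

C(10,6) = 210


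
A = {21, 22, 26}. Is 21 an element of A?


A = {21, 22, 26}
Checking if 21 is in A
21 is in A → True

21 ∈ A


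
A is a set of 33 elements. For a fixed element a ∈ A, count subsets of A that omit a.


Subsets of A avoiding a are subsets of A \ {a}, which has 32 elements.
Count = 2^(n-1) = 2^32
= 4294967296

Number of subsets avoiding a = 4294967296


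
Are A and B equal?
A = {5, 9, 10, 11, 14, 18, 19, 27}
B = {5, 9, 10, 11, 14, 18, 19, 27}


Two sets are equal iff they have exactly the same elements.
A = {5, 9, 10, 11, 14, 18, 19, 27}
B = {5, 9, 10, 11, 14, 18, 19, 27}
Same elements → A = B

Yes, A = B


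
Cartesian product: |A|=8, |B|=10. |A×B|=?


|A × B| = |A| × |B|
= 8 × 10
= 80

|A × B| = 80


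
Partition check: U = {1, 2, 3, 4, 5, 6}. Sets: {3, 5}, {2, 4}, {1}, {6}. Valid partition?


A partition requires: (1) non-empty parts, (2) pairwise disjoint, (3) union = U
Parts: {3, 5}, {2, 4}, {1}, {6}
Union of parts: {1, 2, 3, 4, 5, 6}
U = {1, 2, 3, 4, 5, 6}
All non-empty? True
Pairwise disjoint? True
Covers U? True

Yes, valid partition


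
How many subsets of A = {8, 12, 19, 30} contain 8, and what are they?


A subset of A contains 8 iff the remaining 3 elements form any subset of A \ {8}.
Count: 2^(n-1) = 2^3 = 8
Subsets containing 8: {8}, {8, 12}, {8, 19}, {8, 30}, {8, 12, 19}, {8, 12, 30}, {8, 19, 30}, {8, 12, 19, 30}

Subsets containing 8 (8 total): {8}, {8, 12}, {8, 19}, {8, 30}, {8, 12, 19}, {8, 12, 30}, {8, 19, 30}, {8, 12, 19, 30}


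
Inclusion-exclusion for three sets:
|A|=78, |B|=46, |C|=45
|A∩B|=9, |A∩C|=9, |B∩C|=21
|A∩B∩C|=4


|A∪B∪C| = |A|+|B|+|C| - |A∩B|-|A∩C|-|B∩C| + |A∩B∩C|
= 78+46+45 - 9-9-21 + 4
= 169 - 39 + 4
= 134

|A ∪ B ∪ C| = 134


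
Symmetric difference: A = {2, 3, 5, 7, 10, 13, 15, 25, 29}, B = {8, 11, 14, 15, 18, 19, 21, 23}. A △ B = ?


A △ B = (A \ B) ∪ (B \ A) = elements in exactly one of A or B
A \ B = {2, 3, 5, 7, 10, 13, 25, 29}
B \ A = {8, 11, 14, 18, 19, 21, 23}
A △ B = {2, 3, 5, 7, 8, 10, 11, 13, 14, 18, 19, 21, 23, 25, 29}

A △ B = {2, 3, 5, 7, 8, 10, 11, 13, 14, 18, 19, 21, 23, 25, 29}


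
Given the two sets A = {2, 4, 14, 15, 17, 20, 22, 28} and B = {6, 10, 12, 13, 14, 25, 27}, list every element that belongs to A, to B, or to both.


A ∪ B = all elements in A or B (or both)
A = {2, 4, 14, 15, 17, 20, 22, 28}
B = {6, 10, 12, 13, 14, 25, 27}
A ∪ B = {2, 4, 6, 10, 12, 13, 14, 15, 17, 20, 22, 25, 27, 28}

A ∪ B = {2, 4, 6, 10, 12, 13, 14, 15, 17, 20, 22, 25, 27, 28}


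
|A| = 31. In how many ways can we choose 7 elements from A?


C(n,k) = n! / (k!(n-k)!)
C(31,7) = 31! / (7!24!)
= 2629575

C(31,7) = 2629575


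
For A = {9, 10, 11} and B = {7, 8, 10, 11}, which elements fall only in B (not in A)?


A = {9, 10, 11}
B = {7, 8, 10, 11}
Region: only in B (not in A)
Elements: {7, 8}

Elements only in B (not in A): {7, 8}


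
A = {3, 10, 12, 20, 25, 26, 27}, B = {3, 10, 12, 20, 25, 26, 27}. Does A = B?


Two sets are equal iff they have exactly the same elements.
A = {3, 10, 12, 20, 25, 26, 27}
B = {3, 10, 12, 20, 25, 26, 27}
Same elements → A = B

Yes, A = B


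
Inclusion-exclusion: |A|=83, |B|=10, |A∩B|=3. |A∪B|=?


|A ∪ B| = |A| + |B| - |A ∩ B|
= 83 + 10 - 3
= 90

|A ∪ B| = 90


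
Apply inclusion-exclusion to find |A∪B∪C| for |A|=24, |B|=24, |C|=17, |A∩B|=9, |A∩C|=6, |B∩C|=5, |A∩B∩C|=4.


|A∪B∪C| = |A|+|B|+|C| - |A∩B|-|A∩C|-|B∩C| + |A∩B∩C|
= 24+24+17 - 9-6-5 + 4
= 65 - 20 + 4
= 49

|A ∪ B ∪ C| = 49


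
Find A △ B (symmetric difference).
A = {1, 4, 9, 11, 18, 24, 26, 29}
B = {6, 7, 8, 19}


A △ B = (A \ B) ∪ (B \ A) = elements in exactly one of A or B
A \ B = {1, 4, 9, 11, 18, 24, 26, 29}
B \ A = {6, 7, 8, 19}
A △ B = {1, 4, 6, 7, 8, 9, 11, 18, 19, 24, 26, 29}

A △ B = {1, 4, 6, 7, 8, 9, 11, 18, 19, 24, 26, 29}


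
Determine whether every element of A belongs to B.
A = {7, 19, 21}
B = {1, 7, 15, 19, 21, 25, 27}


A ⊆ B means every element of A is in B.
All elements of A are in B.
So A ⊆ B.

Yes, A ⊆ B


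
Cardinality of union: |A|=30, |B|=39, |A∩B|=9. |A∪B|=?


|A ∪ B| = |A| + |B| - |A ∩ B|
= 30 + 39 - 9
= 60

|A ∪ B| = 60


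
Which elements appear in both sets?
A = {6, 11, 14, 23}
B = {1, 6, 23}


A ∩ B = elements in both A and B
A = {6, 11, 14, 23}
B = {1, 6, 23}
A ∩ B = {6, 23}

A ∩ B = {6, 23}


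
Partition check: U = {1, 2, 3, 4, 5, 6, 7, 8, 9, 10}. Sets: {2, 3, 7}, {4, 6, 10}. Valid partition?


A partition requires: (1) non-empty parts, (2) pairwise disjoint, (3) union = U
Parts: {2, 3, 7}, {4, 6, 10}
Union of parts: {2, 3, 4, 6, 7, 10}
U = {1, 2, 3, 4, 5, 6, 7, 8, 9, 10}
All non-empty? True
Pairwise disjoint? True
Covers U? False

No, not a valid partition


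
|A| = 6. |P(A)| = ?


Number of subsets = 2^n
= 2^6
= 64

|P(A)| = 64


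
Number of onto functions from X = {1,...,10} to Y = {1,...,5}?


n = |X| = 10, k = |Y| = 5. Surjections via inclusion-exclusion:
S(n,k) = Σ(-1)^i × C(k,i) × (k-i)^n, i=0 to k
i=0: (-1)^0×C(5,0)×5^10 = 9765625
i=1: (-1)^1×C(5,1)×4^10 = -5242880
i=2: (-1)^2×C(5,2)×3^10 = 590490
i=3: (-1)^3×C(5,3)×2^10 = -10240
i=4: (-1)^4×C(5,4)×1^10 = 5
i=5: (-1)^5×C(5,5)×0^10 = 0
Total = 5103000

Number of surjections = 5103000


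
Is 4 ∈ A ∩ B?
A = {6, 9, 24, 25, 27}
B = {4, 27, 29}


A = {6, 9, 24, 25, 27}, B = {4, 27, 29}
A ∩ B = elements in both A and B
A ∩ B = {27}
Checking if 4 ∈ A ∩ B
4 is not in A ∩ B → False

4 ∉ A ∩ B


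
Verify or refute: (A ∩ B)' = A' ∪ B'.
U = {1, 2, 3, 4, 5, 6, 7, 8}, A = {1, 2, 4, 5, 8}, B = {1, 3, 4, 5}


LHS: A ∩ B = {1, 4, 5}
(A ∩ B)' = U \ (A ∩ B) = {2, 3, 6, 7, 8}
A' = {3, 6, 7}, B' = {2, 6, 7, 8}
Claimed RHS: A' ∪ B' = {2, 3, 6, 7, 8}
Identity is VALID: LHS = RHS = {2, 3, 6, 7, 8} ✓

Identity is valid. (A ∩ B)' = A' ∪ B' = {2, 3, 6, 7, 8}


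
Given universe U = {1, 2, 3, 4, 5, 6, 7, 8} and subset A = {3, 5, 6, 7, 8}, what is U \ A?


Aᶜ = U \ A = elements in U but not in A
U = {1, 2, 3, 4, 5, 6, 7, 8}
A = {3, 5, 6, 7, 8}
Aᶜ = {1, 2, 4}

Aᶜ = {1, 2, 4}


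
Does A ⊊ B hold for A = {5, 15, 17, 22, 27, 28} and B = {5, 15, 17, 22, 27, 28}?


A ⊂ B requires: A ⊆ B AND A ≠ B.
A ⊆ B? Yes
A = B? Yes
A = B, so A is not a PROPER subset.

No, A is not a proper subset of B


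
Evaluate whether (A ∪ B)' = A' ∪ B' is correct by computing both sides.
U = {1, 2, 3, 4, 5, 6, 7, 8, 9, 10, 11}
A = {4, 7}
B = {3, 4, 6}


LHS: A ∪ B = {3, 4, 6, 7}
(A ∪ B)' = U \ (A ∪ B) = {1, 2, 5, 8, 9, 10, 11}
A' = {1, 2, 3, 5, 6, 8, 9, 10, 11}, B' = {1, 2, 5, 7, 8, 9, 10, 11}
Claimed RHS: A' ∪ B' = {1, 2, 3, 5, 6, 7, 8, 9, 10, 11}
Identity is INVALID: LHS = {1, 2, 5, 8, 9, 10, 11} but the RHS claimed here equals {1, 2, 3, 5, 6, 7, 8, 9, 10, 11}. The correct form is (A ∪ B)' = A' ∩ B'.

Identity is invalid: (A ∪ B)' = {1, 2, 5, 8, 9, 10, 11} but A' ∪ B' = {1, 2, 3, 5, 6, 7, 8, 9, 10, 11}. The correct De Morgan law is (A ∪ B)' = A' ∩ B'.


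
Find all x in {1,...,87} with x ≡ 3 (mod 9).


Checking each candidate:
Condition: x in {1,...,87} with x ≡ 3 (mod 9)
Result = {3, 12, 21, 30, 39, 48, 57, 66, 75, 84}

{3, 12, 21, 30, 39, 48, 57, 66, 75, 84}


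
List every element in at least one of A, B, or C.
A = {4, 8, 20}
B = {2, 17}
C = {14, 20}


A ∪ B = {2, 4, 8, 17, 20}
(A ∪ B) ∪ C = {2, 4, 8, 14, 17, 20}

A ∪ B ∪ C = {2, 4, 8, 14, 17, 20}


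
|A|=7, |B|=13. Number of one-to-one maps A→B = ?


An injection sends each of |A| = 7 inputs to a distinct output in B.
# injections = |B|·(|B|-1)·…·(|B|-|A|+1) = 13! / (13 - 7)!
= 13 × 12 × 11 × 10 × 9 × 8 × 7
= 8648640

Number of injections = 8648640


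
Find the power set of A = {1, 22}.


|A| = 2, so |P(A)| = 2^2 = 4
Enumerate subsets by cardinality (0 to 2):
∅, {1}, {22}, {1, 22}

P(A) has 4 subsets: ∅, {1}, {22}, {1, 22}


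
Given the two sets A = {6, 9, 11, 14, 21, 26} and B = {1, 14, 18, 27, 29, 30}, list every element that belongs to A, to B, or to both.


A ∪ B = all elements in A or B (or both)
A = {6, 9, 11, 14, 21, 26}
B = {1, 14, 18, 27, 29, 30}
A ∪ B = {1, 6, 9, 11, 14, 18, 21, 26, 27, 29, 30}

A ∪ B = {1, 6, 9, 11, 14, 18, 21, 26, 27, 29, 30}


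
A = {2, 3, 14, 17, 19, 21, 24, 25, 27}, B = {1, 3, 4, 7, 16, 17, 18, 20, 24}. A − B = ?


A \ B = elements in A but not in B
A = {2, 3, 14, 17, 19, 21, 24, 25, 27}
B = {1, 3, 4, 7, 16, 17, 18, 20, 24}
Remove from A any elements in B
A \ B = {2, 14, 19, 21, 25, 27}

A \ B = {2, 14, 19, 21, 25, 27}


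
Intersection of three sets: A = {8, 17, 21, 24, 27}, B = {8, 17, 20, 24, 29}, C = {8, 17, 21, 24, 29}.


A ∩ B = {8, 17, 24}
(A ∩ B) ∩ C = {8, 17, 24}

A ∩ B ∩ C = {8, 17, 24}


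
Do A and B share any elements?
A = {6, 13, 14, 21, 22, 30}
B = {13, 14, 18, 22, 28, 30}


Disjoint means A ∩ B = ∅.
A ∩ B = {13, 14, 22, 30}
A ∩ B ≠ ∅, so A and B are NOT disjoint.

Yes — A and B share the element(s) of A ∩ B = {13, 14, 22, 30}, so they are not disjoint


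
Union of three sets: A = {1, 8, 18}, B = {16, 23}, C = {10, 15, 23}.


A ∪ B = {1, 8, 16, 18, 23}
(A ∪ B) ∪ C = {1, 8, 10, 15, 16, 18, 23}

A ∪ B ∪ C = {1, 8, 10, 15, 16, 18, 23}


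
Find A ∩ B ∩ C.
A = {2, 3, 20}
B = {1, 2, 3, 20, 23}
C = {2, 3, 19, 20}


A ∩ B = {2, 3, 20}
(A ∩ B) ∩ C = {2, 3, 20}

A ∩ B ∩ C = {2, 3, 20}


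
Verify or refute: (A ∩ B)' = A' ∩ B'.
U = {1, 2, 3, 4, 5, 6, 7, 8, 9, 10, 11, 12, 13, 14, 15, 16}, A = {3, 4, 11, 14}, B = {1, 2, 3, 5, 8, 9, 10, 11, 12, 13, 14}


LHS: A ∩ B = {3, 11, 14}
(A ∩ B)' = U \ (A ∩ B) = {1, 2, 4, 5, 6, 7, 8, 9, 10, 12, 13, 15, 16}
A' = {1, 2, 5, 6, 7, 8, 9, 10, 12, 13, 15, 16}, B' = {4, 6, 7, 15, 16}
Claimed RHS: A' ∩ B' = {6, 7, 15, 16}
Identity is INVALID: LHS = {1, 2, 4, 5, 6, 7, 8, 9, 10, 12, 13, 15, 16} but the RHS claimed here equals {6, 7, 15, 16}. The correct form is (A ∩ B)' = A' ∪ B'.

Identity is invalid: (A ∩ B)' = {1, 2, 4, 5, 6, 7, 8, 9, 10, 12, 13, 15, 16} but A' ∩ B' = {6, 7, 15, 16}. The correct De Morgan law is (A ∩ B)' = A' ∪ B'.


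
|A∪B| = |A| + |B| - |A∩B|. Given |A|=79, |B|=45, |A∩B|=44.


|A ∪ B| = |A| + |B| - |A ∩ B|
= 79 + 45 - 44
= 80

|A ∪ B| = 80


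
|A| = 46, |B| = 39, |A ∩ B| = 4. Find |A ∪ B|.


|A ∪ B| = |A| + |B| - |A ∩ B|
= 46 + 39 - 4
= 81

|A ∪ B| = 81


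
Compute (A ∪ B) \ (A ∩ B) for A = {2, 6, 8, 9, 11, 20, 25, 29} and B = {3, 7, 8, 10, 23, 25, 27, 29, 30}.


A △ B = (A \ B) ∪ (B \ A) = elements in exactly one of A or B
A \ B = {2, 6, 9, 11, 20}
B \ A = {3, 7, 10, 23, 27, 30}
A △ B = {2, 3, 6, 7, 9, 10, 11, 20, 23, 27, 30}

A △ B = {2, 3, 6, 7, 9, 10, 11, 20, 23, 27, 30}


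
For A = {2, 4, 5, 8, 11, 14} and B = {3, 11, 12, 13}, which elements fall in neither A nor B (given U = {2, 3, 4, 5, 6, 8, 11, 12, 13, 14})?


A = {2, 4, 5, 8, 11, 14}
B = {3, 11, 12, 13}
Region: in neither A nor B (given U = {2, 3, 4, 5, 6, 8, 11, 12, 13, 14})
Elements: {6}

Elements in neither A nor B (given U = {2, 3, 4, 5, 6, 8, 11, 12, 13, 14}): {6}


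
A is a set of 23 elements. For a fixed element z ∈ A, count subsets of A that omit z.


Subsets of A avoiding z are subsets of A \ {z}, which has 22 elements.
Count = 2^(n-1) = 2^22
= 4194304

Number of subsets avoiding z = 4194304


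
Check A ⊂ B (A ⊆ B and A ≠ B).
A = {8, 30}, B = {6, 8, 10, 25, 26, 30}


A ⊂ B requires: A ⊆ B AND A ≠ B.
A ⊆ B? Yes
A = B? No
A ⊂ B: Yes (A is a proper subset of B)

Yes, A ⊂ B


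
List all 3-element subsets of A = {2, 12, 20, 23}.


|A| = 4, so A has C(4,3) = 4 subsets of size 3.
Enumerate by choosing 3 elements from A at a time:
{2, 12, 20}, {2, 12, 23}, {2, 20, 23}, {12, 20, 23}

3-element subsets (4 total): {2, 12, 20}, {2, 12, 23}, {2, 20, 23}, {12, 20, 23}


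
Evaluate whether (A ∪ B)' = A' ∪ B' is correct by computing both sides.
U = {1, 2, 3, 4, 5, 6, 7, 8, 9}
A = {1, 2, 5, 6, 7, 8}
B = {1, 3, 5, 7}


LHS: A ∪ B = {1, 2, 3, 5, 6, 7, 8}
(A ∪ B)' = U \ (A ∪ B) = {4, 9}
A' = {3, 4, 9}, B' = {2, 4, 6, 8, 9}
Claimed RHS: A' ∪ B' = {2, 3, 4, 6, 8, 9}
Identity is INVALID: LHS = {4, 9} but the RHS claimed here equals {2, 3, 4, 6, 8, 9}. The correct form is (A ∪ B)' = A' ∩ B'.

Identity is invalid: (A ∪ B)' = {4, 9} but A' ∪ B' = {2, 3, 4, 6, 8, 9}. The correct De Morgan law is (A ∪ B)' = A' ∩ B'.


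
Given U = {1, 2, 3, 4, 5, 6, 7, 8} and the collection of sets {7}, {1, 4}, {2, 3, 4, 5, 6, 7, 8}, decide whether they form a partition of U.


A partition requires: (1) non-empty parts, (2) pairwise disjoint, (3) union = U
Parts: {7}, {1, 4}, {2, 3, 4, 5, 6, 7, 8}
Union of parts: {1, 2, 3, 4, 5, 6, 7, 8}
U = {1, 2, 3, 4, 5, 6, 7, 8}
All non-empty? True
Pairwise disjoint? False
Covers U? True

No, not a valid partition


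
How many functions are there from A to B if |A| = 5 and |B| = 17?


Each of |A| = 5 inputs maps to any of |B| = 17 outputs.
# functions = |B|^|A| = 17^5
= 1419857

Number of functions = 1419857


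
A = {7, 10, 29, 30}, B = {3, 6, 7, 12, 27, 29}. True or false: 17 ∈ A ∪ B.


A = {7, 10, 29, 30}, B = {3, 6, 7, 12, 27, 29}
A ∪ B = all elements in A or B
A ∪ B = {3, 6, 7, 10, 12, 27, 29, 30}
Checking if 17 ∈ A ∪ B
17 is not in A ∪ B → False

17 ∉ A ∪ B


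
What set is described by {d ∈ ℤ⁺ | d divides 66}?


Checking each candidate:
Condition: positive divisors of 66
Result = {1, 2, 3, 6, 11, 22, 33, 66}

{1, 2, 3, 6, 11, 22, 33, 66}


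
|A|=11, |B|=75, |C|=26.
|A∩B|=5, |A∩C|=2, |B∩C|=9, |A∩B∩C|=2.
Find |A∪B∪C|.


|A∪B∪C| = |A|+|B|+|C| - |A∩B|-|A∩C|-|B∩C| + |A∩B∩C|
= 11+75+26 - 5-2-9 + 2
= 112 - 16 + 2
= 98

|A ∪ B ∪ C| = 98


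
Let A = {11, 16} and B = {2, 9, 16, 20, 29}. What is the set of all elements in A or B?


A ∪ B = all elements in A or B (or both)
A = {11, 16}
B = {2, 9, 16, 20, 29}
A ∪ B = {2, 9, 11, 16, 20, 29}

A ∪ B = {2, 9, 11, 16, 20, 29}


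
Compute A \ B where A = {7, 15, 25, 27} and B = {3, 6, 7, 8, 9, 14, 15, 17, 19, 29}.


A \ B = elements in A but not in B
A = {7, 15, 25, 27}
B = {3, 6, 7, 8, 9, 14, 15, 17, 19, 29}
Remove from A any elements in B
A \ B = {25, 27}

A \ B = {25, 27}


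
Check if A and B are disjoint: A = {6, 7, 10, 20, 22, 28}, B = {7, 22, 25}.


Disjoint means A ∩ B = ∅.
A ∩ B = {7, 22}
A ∩ B ≠ ∅, so A and B are NOT disjoint.

No, A and B are not disjoint (A ∩ B = {7, 22})


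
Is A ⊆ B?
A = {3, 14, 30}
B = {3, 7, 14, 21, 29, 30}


A ⊆ B means every element of A is in B.
All elements of A are in B.
So A ⊆ B.

Yes, A ⊆ B


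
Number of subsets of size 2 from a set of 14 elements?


C(n,k) = n! / (k!(n-k)!)
C(14,2) = 14! / (2!12!)
= 91

C(14,2) = 91


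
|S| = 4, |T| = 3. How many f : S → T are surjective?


n = |S| = 4, k = |T| = 3. Surjections via inclusion-exclusion:
S(n,k) = Σ(-1)^i × C(k,i) × (k-i)^n, i=0 to k
i=0: (-1)^0×C(3,0)×3^4 = 81
i=1: (-1)^1×C(3,1)×2^4 = -48
i=2: (-1)^2×C(3,2)×1^4 = 3
i=3: (-1)^3×C(3,3)×0^4 = 0
Total = 36

Number of surjections = 36


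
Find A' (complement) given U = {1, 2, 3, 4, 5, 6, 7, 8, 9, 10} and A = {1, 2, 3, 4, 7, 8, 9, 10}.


Aᶜ = U \ A = elements in U but not in A
U = {1, 2, 3, 4, 5, 6, 7, 8, 9, 10}
A = {1, 2, 3, 4, 7, 8, 9, 10}
Aᶜ = {5, 6}

Aᶜ = {5, 6}


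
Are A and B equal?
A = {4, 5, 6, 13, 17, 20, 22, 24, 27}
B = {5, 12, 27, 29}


Two sets are equal iff they have exactly the same elements.
A = {4, 5, 6, 13, 17, 20, 22, 24, 27}
B = {5, 12, 27, 29}
Differences: {4, 6, 12, 13, 17, 20, 22, 24, 29}
A ≠ B

No, A ≠ B


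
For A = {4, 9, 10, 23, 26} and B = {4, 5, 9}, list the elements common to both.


A ∩ B = elements in both A and B
A = {4, 9, 10, 23, 26}
B = {4, 5, 9}
A ∩ B = {4, 9}

A ∩ B = {4, 9}


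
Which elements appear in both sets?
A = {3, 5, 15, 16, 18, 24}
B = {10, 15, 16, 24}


A ∩ B = elements in both A and B
A = {3, 5, 15, 16, 18, 24}
B = {10, 15, 16, 24}
A ∩ B = {15, 16, 24}

A ∩ B = {15, 16, 24}


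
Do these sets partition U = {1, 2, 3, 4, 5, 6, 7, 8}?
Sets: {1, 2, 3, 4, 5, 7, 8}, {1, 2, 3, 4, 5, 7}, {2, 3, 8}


A partition requires: (1) non-empty parts, (2) pairwise disjoint, (3) union = U
Parts: {1, 2, 3, 4, 5, 7, 8}, {1, 2, 3, 4, 5, 7}, {2, 3, 8}
Union of parts: {1, 2, 3, 4, 5, 7, 8}
U = {1, 2, 3, 4, 5, 6, 7, 8}
All non-empty? True
Pairwise disjoint? False
Covers U? False

No, not a valid partition


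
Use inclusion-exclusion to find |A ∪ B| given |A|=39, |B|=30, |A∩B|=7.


|A ∪ B| = |A| + |B| - |A ∩ B|
= 39 + 30 - 7
= 62

|A ∪ B| = 62


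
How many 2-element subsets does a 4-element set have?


C(n,k) = n! / (k!(n-k)!)
C(4,2) = 4! / (2!2!)
= 6

C(4,2) = 6


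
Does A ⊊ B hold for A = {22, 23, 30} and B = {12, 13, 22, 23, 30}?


A ⊂ B requires: A ⊆ B AND A ≠ B.
A ⊆ B? Yes
A = B? No
A ⊂ B: Yes (A is a proper subset of B)

Yes, A ⊂ B


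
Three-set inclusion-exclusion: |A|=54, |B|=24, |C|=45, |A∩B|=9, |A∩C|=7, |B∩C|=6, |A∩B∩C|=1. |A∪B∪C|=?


|A∪B∪C| = |A|+|B|+|C| - |A∩B|-|A∩C|-|B∩C| + |A∩B∩C|
= 54+24+45 - 9-7-6 + 1
= 123 - 22 + 1
= 102

|A ∪ B ∪ C| = 102


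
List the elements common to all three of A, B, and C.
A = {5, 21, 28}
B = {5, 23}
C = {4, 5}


A ∩ B = {5}
(A ∩ B) ∩ C = {5}

A ∩ B ∩ C = {5}


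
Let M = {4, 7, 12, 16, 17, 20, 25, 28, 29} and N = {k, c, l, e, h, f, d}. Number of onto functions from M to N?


n = |M| = 9, k = |N| = 7. Surjections via inclusion-exclusion:
S(n,k) = Σ(-1)^i × C(k,i) × (k-i)^n, i=0 to k
i=0: (-1)^0×C(7,0)×7^9 = 40353607
i=1: (-1)^1×C(7,1)×6^9 = -70543872
i=2: (-1)^2×C(7,2)×5^9 = 41015625
i=3: (-1)^3×C(7,3)×4^9 = -9175040
i=4: (-1)^4×C(7,4)×3^9 = 688905
i=5: (-1)^5×C(7,5)×2^9 = -10752
i=6: (-1)^6×C(7,6)×1^9 = 7
i=7: (-1)^7×C(7,7)×0^9 = 0
Total = 2328480

Number of surjections = 2328480


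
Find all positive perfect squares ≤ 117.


Checking each candidate:
Condition: positive perfect squares ≤ 117
Result = {1, 4, 9, 16, 25, 36, 49, 64, 81, 100}

{1, 4, 9, 16, 25, 36, 49, 64, 81, 100}


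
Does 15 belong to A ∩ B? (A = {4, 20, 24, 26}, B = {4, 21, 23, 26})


A = {4, 20, 24, 26}, B = {4, 21, 23, 26}
A ∩ B = elements in both A and B
A ∩ B = {4, 26}
Checking if 15 ∈ A ∩ B
15 is not in A ∩ B → False

15 ∉ A ∩ B
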